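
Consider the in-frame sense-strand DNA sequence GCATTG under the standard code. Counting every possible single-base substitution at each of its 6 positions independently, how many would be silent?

Codon 1 (GCA, Ala): 3 synonymous substitutions.
Codon 2 (TTG, Leu): 2 synonymous substitutions.
Total: 3 + 2 = 5.

5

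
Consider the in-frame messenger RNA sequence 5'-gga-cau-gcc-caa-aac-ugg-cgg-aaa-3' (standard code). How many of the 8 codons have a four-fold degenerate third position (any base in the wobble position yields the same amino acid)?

3

Codon 1 GGA (Gly): third position 4-fold.
Codon 2 CAU (His): third position 2-fold.
Codon 3 GCC (Ala): third position 4-fold.
Codon 4 CAA (Gln): third position 2-fold.
Codon 5 AAC (Asn): third position 2-fold.
Codon 6 UGG (Trp): third position 1-fold.
Codon 7 CGG (Arg): third position 4-fold.
Codon 8 AAA (Lys): third position 2-fold.
Four-fold degenerate third positions: 3.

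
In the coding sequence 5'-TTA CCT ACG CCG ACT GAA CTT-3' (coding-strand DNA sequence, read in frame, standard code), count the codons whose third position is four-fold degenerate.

5

Codon 1 TTA (Leu): third position 2-fold.
Codon 2 CCT (Pro): third position 4-fold.
Codon 3 ACG (Thr): third position 4-fold.
Codon 4 CCG (Pro): third position 4-fold.
Codon 5 ACT (Thr): third position 4-fold.
Codon 6 GAA (Glu): third position 2-fold.
Codon 7 CTT (Leu): third position 4-fold.
Four-fold degenerate third positions: 5.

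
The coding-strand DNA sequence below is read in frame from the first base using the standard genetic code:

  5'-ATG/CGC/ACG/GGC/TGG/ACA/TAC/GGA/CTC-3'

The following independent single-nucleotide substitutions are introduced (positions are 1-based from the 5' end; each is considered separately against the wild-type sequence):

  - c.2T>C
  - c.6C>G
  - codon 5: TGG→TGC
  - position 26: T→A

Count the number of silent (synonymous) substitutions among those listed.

1

Codon 1: ATG (Met) → ACG (Thr) — missense.
Codon 2: CGC (Arg) → CGG (Arg) — synonymous.
Codon 5: TGG (Trp) → TGC (Cys) — missense.
Codon 9: CTC (Leu) → CAC (His) — missense.
Synonymous: 1 of 4.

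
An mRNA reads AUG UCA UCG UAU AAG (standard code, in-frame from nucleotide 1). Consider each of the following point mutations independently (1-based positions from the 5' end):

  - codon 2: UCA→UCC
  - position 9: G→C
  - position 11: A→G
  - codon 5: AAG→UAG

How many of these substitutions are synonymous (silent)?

2

Codon 2: UCA (Ser) → UCC (Ser) — synonymous.
Codon 3: UCG (Ser) → UCC (Ser) — synonymous.
Codon 4: UAU (Tyr) → UGU (Cys) — missense.
Codon 5: AAG (Lys) → UAG (Stop) — nonsense.
Synonymous: 2 of 4.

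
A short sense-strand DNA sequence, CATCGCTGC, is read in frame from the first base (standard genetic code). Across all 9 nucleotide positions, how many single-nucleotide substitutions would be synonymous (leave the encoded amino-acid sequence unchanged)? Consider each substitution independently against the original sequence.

5

Codon 1 (CAT, His): 1 synonymous substitution.
Codon 2 (CGC, Arg): 3 synonymous substitutions.
Codon 3 (TGC, Cys): 1 synonymous substitution.
Total: 1 + 3 + 1 = 5.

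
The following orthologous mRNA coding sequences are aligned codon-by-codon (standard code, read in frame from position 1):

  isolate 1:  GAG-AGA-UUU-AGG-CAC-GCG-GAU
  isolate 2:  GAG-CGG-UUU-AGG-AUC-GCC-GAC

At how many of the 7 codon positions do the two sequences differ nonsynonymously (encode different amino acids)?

Codon 1: GAG Glu / GAG Glu — identical.
Codon 2: AGA Arg / CGG Arg — synonymous.
Codon 3: UUU Phe / UUU Phe — identical.
Codon 4: AGG Arg / AGG Arg — identical.
Codon 5: CAC His / AUC Ile — nonsynonymous.
Codon 6: GCG Ala / GCC Ala — synonymous.
Codon 7: GAU Asp / GAC Asp — synonymous.
Nonsynonymous differences: 1.

1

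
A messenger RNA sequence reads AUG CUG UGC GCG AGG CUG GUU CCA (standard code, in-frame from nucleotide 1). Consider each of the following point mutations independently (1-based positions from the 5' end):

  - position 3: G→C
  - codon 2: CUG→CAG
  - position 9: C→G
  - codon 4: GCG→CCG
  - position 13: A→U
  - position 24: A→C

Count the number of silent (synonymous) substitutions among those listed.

Codon 1: AUG (Met) → AUC (Ile) — missense.
Codon 2: CUG (Leu) → CAG (Gln) — missense.
Codon 3: UGC (Cys) → UGG (Trp) — missense.
Codon 4: GCG (Ala) → CCG (Pro) — missense.
Codon 5: AGG (Arg) → UGG (Trp) — missense.
Codon 8: CCA (Pro) → CCC (Pro) — synonymous.
Synonymous: 1 of 6.

1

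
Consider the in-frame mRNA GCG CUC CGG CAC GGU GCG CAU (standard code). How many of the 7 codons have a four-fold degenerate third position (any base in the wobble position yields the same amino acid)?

Codon 1 GCG (Ala): third position 4-fold.
Codon 2 CUC (Leu): third position 4-fold.
Codon 3 CGG (Arg): third position 4-fold.
Codon 4 CAC (His): third position 2-fold.
Codon 5 GGU (Gly): third position 4-fold.
Codon 6 GCG (Ala): third position 4-fold.
Codon 7 CAU (His): third position 2-fold.
Four-fold degenerate third positions: 5.

5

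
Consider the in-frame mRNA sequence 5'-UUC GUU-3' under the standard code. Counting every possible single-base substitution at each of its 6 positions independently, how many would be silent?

Codon 1 (UUC, Phe): 1 synonymous substitution.
Codon 2 (GUU, Val): 3 synonymous substitutions.
Total: 1 + 3 = 4.

4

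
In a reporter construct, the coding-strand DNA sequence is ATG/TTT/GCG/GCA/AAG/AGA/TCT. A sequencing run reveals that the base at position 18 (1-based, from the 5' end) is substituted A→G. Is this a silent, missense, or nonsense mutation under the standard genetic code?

Position 18 falls in codon 6: AGA → Arg.
After the substitution the codon is AGG → Arg.
Both encode Arg, so the change is synonymous.

silent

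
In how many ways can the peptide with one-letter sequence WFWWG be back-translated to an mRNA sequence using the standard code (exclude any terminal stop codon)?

Trp: 1 codon.
Phe: 2 codons.
Trp: 1 codon.
Trp: 1 codon.
Gly: 4 codons.
1 × 2 × 1 × 1 × 4 = 8.

8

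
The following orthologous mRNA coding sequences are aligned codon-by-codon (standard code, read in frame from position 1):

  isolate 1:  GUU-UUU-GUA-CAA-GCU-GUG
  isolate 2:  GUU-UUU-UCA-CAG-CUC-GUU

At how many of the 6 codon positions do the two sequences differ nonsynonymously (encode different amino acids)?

Codon 1: GUU Val / GUU Val — identical.
Codon 2: UUU Phe / UUU Phe — identical.
Codon 3: GUA Val / UCA Ser — nonsynonymous.
Codon 4: CAA Gln / CAG Gln — synonymous.
Codon 5: GCU Ala / CUC Leu — nonsynonymous.
Codon 6: GUG Val / GUU Val — synonymous.
Nonsynonymous differences: 2.

2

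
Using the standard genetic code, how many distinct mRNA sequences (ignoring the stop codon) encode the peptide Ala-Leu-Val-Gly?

384

Ala: 4 codons.
Leu: 6 codons.
Val: 4 codons.
Gly: 4 codons.
4 × 6 × 4 × 4 = 384.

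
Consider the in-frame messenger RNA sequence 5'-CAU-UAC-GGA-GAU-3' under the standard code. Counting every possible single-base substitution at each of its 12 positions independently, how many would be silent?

Codon 1 (CAU, His): 1 synonymous substitution.
Codon 2 (UAC, Tyr): 1 synonymous substitution.
Codon 3 (GGA, Gly): 3 synonymous substitutions.
Codon 4 (GAU, Asp): 1 synonymous substitution.
Total: 1 + 1 + 3 + 1 = 6.

6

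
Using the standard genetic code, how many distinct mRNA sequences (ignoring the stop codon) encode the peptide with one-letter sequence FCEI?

Phe: 2 codons.
Cys: 2 codons.
Glu: 2 codons.
Ile: 3 codons.
2 × 2 × 2 × 3 = 24.

24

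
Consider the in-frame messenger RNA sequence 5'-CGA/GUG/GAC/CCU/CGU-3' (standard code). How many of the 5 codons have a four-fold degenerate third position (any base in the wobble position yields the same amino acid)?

4

Codon 1 CGA (Arg): third position 4-fold.
Codon 2 GUG (Val): third position 4-fold.
Codon 3 GAC (Asp): third position 2-fold.
Codon 4 CCU (Pro): third position 4-fold.
Codon 5 CGU (Arg): third position 4-fold.
Four-fold degenerate third positions: 4.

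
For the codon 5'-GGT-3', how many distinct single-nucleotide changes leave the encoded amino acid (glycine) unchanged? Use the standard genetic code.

Position 1: none → 0 synonymous.
Position 2: none → 0 synonymous.
Position 3: GGC, GGA, GGG → 3 synonymous.
Total: 0 + 0 + 3 = 3.

3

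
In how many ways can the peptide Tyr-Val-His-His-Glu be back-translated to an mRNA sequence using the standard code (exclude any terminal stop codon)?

64

Tyr: 2 codons.
Val: 4 codons.
His: 2 codons.
His: 2 codons.
Glu: 2 codons.
2 × 4 × 2 × 2 × 2 = 64.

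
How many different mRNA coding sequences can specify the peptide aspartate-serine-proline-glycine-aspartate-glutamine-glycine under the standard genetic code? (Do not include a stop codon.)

Asp: 2 codons.
Ser: 6 codons.
Pro: 4 codons.
Gly: 4 codons.
Asp: 2 codons.
Gln: 2 codons.
Gly: 4 codons.
2 × 6 × 4 × 4 × 2 × 2 × 4 = 3072.

3072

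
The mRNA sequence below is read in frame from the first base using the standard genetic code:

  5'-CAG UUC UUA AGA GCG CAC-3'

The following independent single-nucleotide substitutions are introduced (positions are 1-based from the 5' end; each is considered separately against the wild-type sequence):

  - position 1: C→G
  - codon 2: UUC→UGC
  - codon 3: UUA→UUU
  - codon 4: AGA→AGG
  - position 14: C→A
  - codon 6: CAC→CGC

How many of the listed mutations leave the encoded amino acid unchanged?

1

Codon 1: CAG (Gln) → GAG (Glu) — missense.
Codon 2: UUC (Phe) → UGC (Cys) — missense.
Codon 3: UUA (Leu) → UUU (Phe) — missense.
Codon 4: AGA (Arg) → AGG (Arg) — synonymous.
Codon 5: GCG (Ala) → GAG (Glu) — missense.
Codon 6: CAC (His) → CGC (Arg) — missense.
Synonymous: 1 of 6.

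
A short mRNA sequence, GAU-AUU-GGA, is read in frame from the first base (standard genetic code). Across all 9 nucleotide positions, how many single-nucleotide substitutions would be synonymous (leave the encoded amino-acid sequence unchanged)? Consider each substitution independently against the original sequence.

6

Codon 1 (GAU, Asp): 1 synonymous substitution.
Codon 2 (AUU, Ile): 2 synonymous substitutions.
Codon 3 (GGA, Gly): 3 synonymous substitutions.
Total: 1 + 2 + 3 = 6.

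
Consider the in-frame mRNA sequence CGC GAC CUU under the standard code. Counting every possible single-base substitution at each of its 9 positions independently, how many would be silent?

Codon 1 (CGC, Arg): 3 synonymous substitutions.
Codon 2 (GAC, Asp): 1 synonymous substitution.
Codon 3 (CUU, Leu): 3 synonymous substitutions.
Total: 3 + 1 + 3 = 7.

7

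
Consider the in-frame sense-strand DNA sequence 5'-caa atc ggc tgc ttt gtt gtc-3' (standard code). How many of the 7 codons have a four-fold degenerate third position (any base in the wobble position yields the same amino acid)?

Codon 1 CAA (Gln): third position 2-fold.
Codon 2 ATC (Ile): third position 3-fold.
Codon 3 GGC (Gly): third position 4-fold.
Codon 4 TGC (Cys): third position 2-fold.
Codon 5 TTT (Phe): third position 2-fold.
Codon 6 GTT (Val): third position 4-fold.
Codon 7 GTC (Val): third position 4-fold.
Four-fold degenerate third positions: 3.

3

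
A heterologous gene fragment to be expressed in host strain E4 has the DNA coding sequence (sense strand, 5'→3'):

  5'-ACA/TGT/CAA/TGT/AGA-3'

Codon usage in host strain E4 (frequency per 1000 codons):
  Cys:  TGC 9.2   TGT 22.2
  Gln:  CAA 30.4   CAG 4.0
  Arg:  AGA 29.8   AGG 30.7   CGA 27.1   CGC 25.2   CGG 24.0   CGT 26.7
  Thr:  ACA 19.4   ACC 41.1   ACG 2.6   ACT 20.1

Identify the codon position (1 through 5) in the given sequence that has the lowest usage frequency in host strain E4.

Codon 1 ACA (Thr): 19.4 per 1000.
Codon 2 TGT (Cys): 22.2 per 1000.
Codon 3 CAA (Gln): 30.4 per 1000.
Codon 4 TGT (Cys): 22.2 per 1000.
Codon 5 AGA (Arg): 29.8 per 1000.
Lowest frequency is 19.4 at codon 1.

1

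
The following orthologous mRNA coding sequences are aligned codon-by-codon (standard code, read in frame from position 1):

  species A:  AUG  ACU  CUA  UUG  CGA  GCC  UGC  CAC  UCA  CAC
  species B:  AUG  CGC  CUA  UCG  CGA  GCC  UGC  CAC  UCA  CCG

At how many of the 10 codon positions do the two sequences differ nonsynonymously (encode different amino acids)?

3

Codon 1: AUG Met / AUG Met — identical.
Codon 2: ACU Thr / CGC Arg — nonsynonymous.
Codon 3: CUA Leu / CUA Leu — identical.
Codon 4: UUG Leu / UCG Ser — nonsynonymous.
Codon 5: CGA Arg / CGA Arg — identical.
Codon 6: GCC Ala / GCC Ala — identical.
Codon 7: UGC Cys / UGC Cys — identical.
Codon 8: CAC His / CAC His — identical.
Codon 9: UCA Ser / UCA Ser — identical.
Codon 10: CAC His / CCG Pro — nonsynonymous.
Nonsynonymous differences: 3.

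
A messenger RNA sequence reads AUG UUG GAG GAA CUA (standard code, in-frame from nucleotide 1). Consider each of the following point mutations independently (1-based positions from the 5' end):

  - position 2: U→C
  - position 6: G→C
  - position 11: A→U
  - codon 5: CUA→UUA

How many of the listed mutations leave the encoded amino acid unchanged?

1

Codon 1: AUG (Met) → ACG (Thr) — missense.
Codon 2: UUG (Leu) → UUC (Phe) — missense.
Codon 4: GAA (Glu) → GUA (Val) — missense.
Codon 5: CUA (Leu) → UUA (Leu) — synonymous.
Synonymous: 1 of 4.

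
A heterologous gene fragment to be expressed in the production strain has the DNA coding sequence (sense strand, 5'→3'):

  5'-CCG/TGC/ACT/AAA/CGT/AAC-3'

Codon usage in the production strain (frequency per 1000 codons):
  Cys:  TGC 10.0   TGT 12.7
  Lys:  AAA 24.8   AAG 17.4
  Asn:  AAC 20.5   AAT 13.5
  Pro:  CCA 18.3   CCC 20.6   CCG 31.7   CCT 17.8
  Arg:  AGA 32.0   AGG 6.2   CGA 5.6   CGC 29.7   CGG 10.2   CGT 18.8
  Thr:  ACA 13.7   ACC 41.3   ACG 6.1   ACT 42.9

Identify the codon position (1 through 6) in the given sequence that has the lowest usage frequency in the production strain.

Codon 1 CCG (Pro): 31.7 per 1000.
Codon 2 TGC (Cys): 10.0 per 1000.
Codon 3 ACT (Thr): 42.9 per 1000.
Codon 4 AAA (Lys): 24.8 per 1000.
Codon 5 CGT (Arg): 18.8 per 1000.
Codon 6 AAC (Asn): 20.5 per 1000.
Lowest frequency is 10.0 at codon 2.

2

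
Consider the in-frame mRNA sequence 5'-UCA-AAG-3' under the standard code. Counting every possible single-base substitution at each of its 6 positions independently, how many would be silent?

4

Codon 1 (UCA, Ser): 3 synonymous substitutions.
Codon 2 (AAG, Lys): 1 synonymous substitution.
Total: 3 + 1 = 4.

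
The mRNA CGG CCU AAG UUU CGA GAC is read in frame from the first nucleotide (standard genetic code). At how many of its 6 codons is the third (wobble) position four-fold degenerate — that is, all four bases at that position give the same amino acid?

3

Codon 1 CGG (Arg): third position 4-fold.
Codon 2 CCU (Pro): third position 4-fold.
Codon 3 AAG (Lys): third position 2-fold.
Codon 4 UUU (Phe): third position 2-fold.
Codon 5 CGA (Arg): third position 4-fold.
Codon 6 GAC (Asp): third position 2-fold.
Four-fold degenerate third positions: 3.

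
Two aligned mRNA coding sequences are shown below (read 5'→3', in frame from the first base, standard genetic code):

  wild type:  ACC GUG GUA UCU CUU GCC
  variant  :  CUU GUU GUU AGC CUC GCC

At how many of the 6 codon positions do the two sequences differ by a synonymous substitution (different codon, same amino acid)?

4

Codon 1: ACC Thr / CUU Leu — nonsynonymous.
Codon 2: GUG Val / GUU Val — synonymous.
Codon 3: GUA Val / GUU Val — synonymous.
Codon 4: UCU Ser / AGC Ser — synonymous.
Codon 5: CUU Leu / CUC Leu — synonymous.
Codon 6: GCC Ala / GCC Ala — identical.
Synonymous differences: 4.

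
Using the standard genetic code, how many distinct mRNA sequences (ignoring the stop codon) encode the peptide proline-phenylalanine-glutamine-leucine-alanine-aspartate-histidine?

Pro: 4 codons.
Phe: 2 codons.
Gln: 2 codons.
Leu: 6 codons.
Ala: 4 codons.
Asp: 2 codons.
His: 2 codons.
4 × 2 × 2 × 6 × 4 × 2 × 2 = 1536.

1536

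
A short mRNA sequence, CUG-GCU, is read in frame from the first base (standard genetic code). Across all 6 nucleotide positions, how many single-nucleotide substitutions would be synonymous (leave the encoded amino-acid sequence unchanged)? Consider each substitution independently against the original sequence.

7

Codon 1 (CUG, Leu): 4 synonymous substitutions.
Codon 2 (GCU, Ala): 3 synonymous substitutions.
Total: 4 + 3 = 7.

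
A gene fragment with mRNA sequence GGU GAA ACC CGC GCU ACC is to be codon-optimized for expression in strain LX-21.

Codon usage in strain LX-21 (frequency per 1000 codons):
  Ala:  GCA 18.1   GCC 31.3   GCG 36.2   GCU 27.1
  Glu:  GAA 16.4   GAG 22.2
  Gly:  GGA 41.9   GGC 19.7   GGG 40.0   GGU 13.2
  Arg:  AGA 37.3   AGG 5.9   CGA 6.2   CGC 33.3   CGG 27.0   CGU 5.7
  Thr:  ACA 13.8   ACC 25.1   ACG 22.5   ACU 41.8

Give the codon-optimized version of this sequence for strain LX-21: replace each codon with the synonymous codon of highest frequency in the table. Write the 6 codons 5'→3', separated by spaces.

GGA GAG ACU AGA GCG ACU

Codon 1 (Gly): best is GGA at 41.9.
Codon 2 (Glu): best is GAG at 22.2.
Codon 3 (Thr): best is ACU at 41.8.
Codon 4 (Arg): best is AGA at 37.3.
Codon 5 (Ala): best is GCG at 36.2.
Codon 6 (Thr): best is ACU at 41.8.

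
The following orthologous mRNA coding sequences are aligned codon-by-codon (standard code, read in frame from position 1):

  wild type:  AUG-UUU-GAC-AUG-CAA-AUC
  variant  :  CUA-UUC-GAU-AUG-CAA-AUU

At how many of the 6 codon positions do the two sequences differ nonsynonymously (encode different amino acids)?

Codon 1: AUG Met / CUA Leu — nonsynonymous.
Codon 2: UUU Phe / UUC Phe — synonymous.
Codon 3: GAC Asp / GAU Asp — synonymous.
Codon 4: AUG Met / AUG Met — identical.
Codon 5: CAA Gln / CAA Gln — identical.
Codon 6: AUC Ile / AUU Ile — synonymous.
Nonsynonymous differences: 1.

1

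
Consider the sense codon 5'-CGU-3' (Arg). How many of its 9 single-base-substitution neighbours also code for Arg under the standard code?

3

Position 1: none → 0 synonymous.
Position 2: none → 0 synonymous.
Position 3: CGC, CGA, CGG → 3 synonymous.
Total: 0 + 0 + 3 = 3.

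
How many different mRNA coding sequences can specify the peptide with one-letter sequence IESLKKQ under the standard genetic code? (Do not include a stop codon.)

1728

Ile: 3 codons.
Glu: 2 codons.
Ser: 6 codons.
Leu: 6 codons.
Lys: 2 codons.
Lys: 2 codons.
Gln: 2 codons.
3 × 2 × 6 × 6 × 2 × 2 × 2 = 1728.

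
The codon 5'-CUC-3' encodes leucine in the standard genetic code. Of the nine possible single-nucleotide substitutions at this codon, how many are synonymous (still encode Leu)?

3

Position 1: none → 0 synonymous.
Position 2: none → 0 synonymous.
Position 3: CUU, CUA, CUG → 3 synonymous.
Total: 0 + 0 + 3 = 3.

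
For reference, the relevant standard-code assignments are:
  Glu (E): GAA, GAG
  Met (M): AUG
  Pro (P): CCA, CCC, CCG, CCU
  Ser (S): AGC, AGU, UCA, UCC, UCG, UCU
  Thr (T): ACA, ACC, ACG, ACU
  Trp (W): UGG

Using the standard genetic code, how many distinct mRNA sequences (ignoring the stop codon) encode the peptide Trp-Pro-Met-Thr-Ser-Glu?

Trp: 1 codon.
Pro: 4 codons.
Met: 1 codon.
Thr: 4 codons.
Ser: 6 codons.
Glu: 2 codons.
1 × 4 × 1 × 4 × 6 × 2 = 192.

192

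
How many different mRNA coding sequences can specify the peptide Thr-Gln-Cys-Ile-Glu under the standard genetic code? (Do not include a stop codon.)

96

Thr: 4 codons.
Gln: 2 codons.
Cys: 2 codons.
Ile: 3 codons.
Glu: 2 codons.
4 × 2 × 2 × 3 × 2 = 96.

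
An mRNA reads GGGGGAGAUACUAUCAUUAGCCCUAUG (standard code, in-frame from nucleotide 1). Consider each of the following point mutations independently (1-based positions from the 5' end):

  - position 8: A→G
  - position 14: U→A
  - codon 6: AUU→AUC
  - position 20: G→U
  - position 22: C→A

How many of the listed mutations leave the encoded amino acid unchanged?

1

Codon 3: GAU (Asp) → GGU (Gly) — missense.
Codon 5: AUC (Ile) → AAC (Asn) — missense.
Codon 6: AUU (Ile) → AUC (Ile) — synonymous.
Codon 7: AGC (Ser) → AUC (Ile) — missense.
Codon 8: CCU (Pro) → ACU (Thr) — missense.
Synonymous: 1 of 5.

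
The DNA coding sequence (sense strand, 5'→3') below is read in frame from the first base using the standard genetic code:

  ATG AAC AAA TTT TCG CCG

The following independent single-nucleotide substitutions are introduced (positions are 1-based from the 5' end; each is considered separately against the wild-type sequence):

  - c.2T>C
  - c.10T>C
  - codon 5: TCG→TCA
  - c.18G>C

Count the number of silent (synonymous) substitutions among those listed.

2

Codon 1: ATG (Met) → ACG (Thr) — missense.
Codon 4: TTT (Phe) → CTT (Leu) — missense.
Codon 5: TCG (Ser) → TCA (Ser) — synonymous.
Codon 6: CCG (Pro) → CCC (Pro) — synonymous.
Synonymous: 2 of 4.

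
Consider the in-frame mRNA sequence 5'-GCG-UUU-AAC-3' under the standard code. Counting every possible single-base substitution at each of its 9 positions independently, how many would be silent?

Codon 1 (GCG, Ala): 3 synonymous substitutions.
Codon 2 (UUU, Phe): 1 synonymous substitution.
Codon 3 (AAC, Asn): 1 synonymous substitution.
Total: 3 + 1 + 1 = 5.

5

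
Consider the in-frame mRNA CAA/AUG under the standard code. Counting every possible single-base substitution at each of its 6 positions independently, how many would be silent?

1

Codon 1 (CAA, Gln): 1 synonymous substitution.
Codon 2 (AUG, Met): 0 synonymous substitutions.
Total: 1 + 0 = 1.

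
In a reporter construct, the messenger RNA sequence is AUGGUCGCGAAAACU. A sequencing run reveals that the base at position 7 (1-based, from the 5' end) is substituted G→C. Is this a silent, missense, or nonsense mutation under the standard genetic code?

Position 7 falls in codon 3: GCG → Ala.
After the substitution the codon is CCG → Pro.
Ala ≠ Pro, so this is a missense mutation.

missense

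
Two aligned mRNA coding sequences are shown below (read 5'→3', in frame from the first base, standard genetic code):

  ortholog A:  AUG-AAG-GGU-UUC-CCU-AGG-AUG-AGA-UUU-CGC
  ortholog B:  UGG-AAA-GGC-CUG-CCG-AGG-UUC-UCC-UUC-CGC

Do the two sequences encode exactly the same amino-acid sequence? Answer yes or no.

no

Codon 1: AUG Met / UGG Trp — nonsynonymous.
Codon 2: AAG Lys / AAA Lys — synonymous.
Codon 3: GGU Gly / GGC Gly — synonymous.
Codon 4: UUC Phe / CUG Leu — nonsynonymous.
Codon 5: CCU Pro / CCG Pro — synonymous.
Codon 6: AGG Arg / AGG Arg — identical.
Codon 7: AUG Met / UUC Phe — nonsynonymous.
Codon 8: AGA Arg / UCC Ser — nonsynonymous.
Codon 9: UUU Phe / UUC Phe — synonymous.
Codon 10: CGC Arg / CGC Arg — identical.
Nonsynonymous differences: 4 → different protein.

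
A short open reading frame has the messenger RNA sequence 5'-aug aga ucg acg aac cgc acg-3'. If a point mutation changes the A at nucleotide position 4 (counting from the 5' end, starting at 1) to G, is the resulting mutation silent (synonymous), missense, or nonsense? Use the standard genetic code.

missense

Position 4 falls in codon 2: AGA → Arg.
After the substitution the codon is GGA → Gly.
Arg ≠ Gly, so this is a missense mutation.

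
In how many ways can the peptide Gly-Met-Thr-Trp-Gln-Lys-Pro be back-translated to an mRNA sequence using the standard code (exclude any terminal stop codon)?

Gly: 4 codons.
Met: 1 codon.
Thr: 4 codons.
Trp: 1 codon.
Gln: 2 codons.
Lys: 2 codons.
Pro: 4 codons.
4 × 1 × 4 × 1 × 2 × 2 × 4 = 256.

256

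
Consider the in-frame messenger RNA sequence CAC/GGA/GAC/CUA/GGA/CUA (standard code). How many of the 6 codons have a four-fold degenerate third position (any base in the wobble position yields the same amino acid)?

Codon 1 CAC (His): third position 2-fold.
Codon 2 GGA (Gly): third position 4-fold.
Codon 3 GAC (Asp): third position 2-fold.
Codon 4 CUA (Leu): third position 4-fold.
Codon 5 GGA (Gly): third position 4-fold.
Codon 6 CUA (Leu): third position 4-fold.
Four-fold degenerate third positions: 4.

4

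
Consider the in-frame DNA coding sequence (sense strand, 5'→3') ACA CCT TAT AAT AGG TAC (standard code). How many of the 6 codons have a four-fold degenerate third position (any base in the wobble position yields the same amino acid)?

Codon 1 ACA (Thr): third position 4-fold.
Codon 2 CCT (Pro): third position 4-fold.
Codon 3 TAT (Tyr): third position 2-fold.
Codon 4 AAT (Asn): third position 2-fold.
Codon 5 AGG (Arg): third position 2-fold.
Codon 6 TAC (Tyr): third position 2-fold.
Four-fold degenerate third positions: 2.

2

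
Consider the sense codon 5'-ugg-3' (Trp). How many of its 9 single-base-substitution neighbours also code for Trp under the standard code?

0

Position 1: none → 0 synonymous.
Position 2: none → 0 synonymous.
Position 3: none → 0 synonymous.
Total: 0 + 0 + 0 = 0.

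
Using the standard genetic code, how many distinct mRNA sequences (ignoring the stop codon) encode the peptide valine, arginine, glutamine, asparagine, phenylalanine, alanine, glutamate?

Val: 4 codons.
Arg: 6 codons.
Gln: 2 codons.
Asn: 2 codons.
Phe: 2 codons.
Ala: 4 codons.
Glu: 2 codons.
4 × 6 × 2 × 2 × 2 × 4 × 2 = 1536.

1536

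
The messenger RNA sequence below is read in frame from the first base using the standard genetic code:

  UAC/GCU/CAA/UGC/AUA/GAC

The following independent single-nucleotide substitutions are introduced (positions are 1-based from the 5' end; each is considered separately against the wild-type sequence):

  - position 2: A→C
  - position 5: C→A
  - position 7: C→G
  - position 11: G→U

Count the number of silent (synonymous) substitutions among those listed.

0

Codon 1: UAC (Tyr) → UCC (Ser) — missense.
Codon 2: GCU (Ala) → GAU (Asp) — missense.
Codon 3: CAA (Gln) → GAA (Glu) — missense.
Codon 4: UGC (Cys) → UUC (Phe) — missense.
Synonymous: 0 of 4.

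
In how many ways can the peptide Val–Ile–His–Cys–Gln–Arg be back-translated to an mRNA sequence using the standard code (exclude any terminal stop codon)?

Val: 4 codons.
Ile: 3 codons.
His: 2 codons.
Cys: 2 codons.
Gln: 2 codons.
Arg: 6 codons.
4 × 3 × 2 × 2 × 2 × 6 = 576.

576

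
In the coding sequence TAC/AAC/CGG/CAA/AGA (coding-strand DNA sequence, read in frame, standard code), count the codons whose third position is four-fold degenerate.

1

Codon 1 TAC (Tyr): third position 2-fold.
Codon 2 AAC (Asn): third position 2-fold.
Codon 3 CGG (Arg): third position 4-fold.
Codon 4 CAA (Gln): third position 2-fold.
Codon 5 AGA (Arg): third position 2-fold.
Four-fold degenerate third positions: 1.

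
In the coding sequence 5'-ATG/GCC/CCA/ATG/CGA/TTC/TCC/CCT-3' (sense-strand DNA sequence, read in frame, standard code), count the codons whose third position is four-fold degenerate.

5

Codon 1 ATG (Met): third position 1-fold.
Codon 2 GCC (Ala): third position 4-fold.
Codon 3 CCA (Pro): third position 4-fold.
Codon 4 ATG (Met): third position 1-fold.
Codon 5 CGA (Arg): third position 4-fold.
Codon 6 TTC (Phe): third position 2-fold.
Codon 7 TCC (Ser): third position 4-fold.
Codon 8 CCT (Pro): third position 4-fold.
Four-fold degenerate third positions: 5.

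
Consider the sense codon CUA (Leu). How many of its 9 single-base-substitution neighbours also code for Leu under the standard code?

Position 1: UUA → 1 synonymous.
Position 2: none → 0 synonymous.
Position 3: CUU, CUC, CUG → 3 synonymous.
Total: 1 + 0 + 3 = 4.

4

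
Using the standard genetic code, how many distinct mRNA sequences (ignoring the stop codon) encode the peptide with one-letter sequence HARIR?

864

His: 2 codons.
Ala: 4 codons.
Arg: 6 codons.
Ile: 3 codons.
Arg: 6 codons.
2 × 4 × 6 × 3 × 6 = 864.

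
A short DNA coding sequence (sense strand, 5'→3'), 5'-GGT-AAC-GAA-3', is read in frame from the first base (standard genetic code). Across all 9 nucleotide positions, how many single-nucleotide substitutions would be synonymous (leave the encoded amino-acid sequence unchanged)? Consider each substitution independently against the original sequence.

5

Codon 1 (GGT, Gly): 3 synonymous substitutions.
Codon 2 (AAC, Asn): 1 synonymous substitution.
Codon 3 (GAA, Glu): 1 synonymous substitution.
Total: 3 + 1 + 1 = 5.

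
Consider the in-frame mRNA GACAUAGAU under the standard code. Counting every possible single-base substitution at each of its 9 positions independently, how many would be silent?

4

Codon 1 (GAC, Asp): 1 synonymous substitution.
Codon 2 (AUA, Ile): 2 synonymous substitutions.
Codon 3 (GAU, Asp): 1 synonymous substitution.
Total: 1 + 2 + 1 = 4.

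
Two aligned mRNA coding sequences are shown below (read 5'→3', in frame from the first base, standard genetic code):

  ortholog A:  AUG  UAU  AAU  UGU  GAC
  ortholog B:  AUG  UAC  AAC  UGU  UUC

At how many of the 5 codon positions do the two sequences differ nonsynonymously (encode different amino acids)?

1

Codon 1: AUG Met / AUG Met — identical.
Codon 2: UAU Tyr / UAC Tyr — synonymous.
Codon 3: AAU Asn / AAC Asn — synonymous.
Codon 4: UGU Cys / UGU Cys — identical.
Codon 5: GAC Asp / UUC Phe — nonsynonymous.
Nonsynonymous differences: 1.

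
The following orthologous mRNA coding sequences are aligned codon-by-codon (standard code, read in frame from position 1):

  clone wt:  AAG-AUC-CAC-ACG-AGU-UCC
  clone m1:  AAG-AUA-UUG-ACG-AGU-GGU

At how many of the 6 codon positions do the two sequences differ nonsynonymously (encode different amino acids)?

Codon 1: AAG Lys / AAG Lys — identical.
Codon 2: AUC Ile / AUA Ile — synonymous.
Codon 3: CAC His / UUG Leu — nonsynonymous.
Codon 4: ACG Thr / ACG Thr — identical.
Codon 5: AGU Ser / AGU Ser — identical.
Codon 6: UCC Ser / GGU Gly — nonsynonymous.
Nonsynonymous differences: 2.

2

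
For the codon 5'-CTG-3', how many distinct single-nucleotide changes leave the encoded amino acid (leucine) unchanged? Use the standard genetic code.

Position 1: TTG → 1 synonymous.
Position 2: none → 0 synonymous.
Position 3: CTT, CTC, CTA → 3 synonymous.
Total: 1 + 0 + 3 = 4.

4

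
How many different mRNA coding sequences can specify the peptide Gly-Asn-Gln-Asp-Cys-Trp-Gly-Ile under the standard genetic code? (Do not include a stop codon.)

Gly: 4 codons.
Asn: 2 codons.
Gln: 2 codons.
Asp: 2 codons.
Cys: 2 codons.
Trp: 1 codon.
Gly: 4 codons.
Ile: 3 codons.
4 × 2 × 2 × 2 × 2 × 1 × 4 × 3 = 768.

768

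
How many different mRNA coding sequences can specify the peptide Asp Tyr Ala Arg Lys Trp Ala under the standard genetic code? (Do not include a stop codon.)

Asp: 2 codons.
Tyr: 2 codons.
Ala: 4 codons.
Arg: 6 codons.
Lys: 2 codons.
Trp: 1 codon.
Ala: 4 codons.
2 × 2 × 4 × 6 × 2 × 1 × 4 = 768.

768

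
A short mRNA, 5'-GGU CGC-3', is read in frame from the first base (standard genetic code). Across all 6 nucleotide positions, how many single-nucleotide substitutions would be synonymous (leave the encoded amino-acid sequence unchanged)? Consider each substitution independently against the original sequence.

6

Codon 1 (GGU, Gly): 3 synonymous substitutions.
Codon 2 (CGC, Arg): 3 synonymous substitutions.
Total: 3 + 3 = 6.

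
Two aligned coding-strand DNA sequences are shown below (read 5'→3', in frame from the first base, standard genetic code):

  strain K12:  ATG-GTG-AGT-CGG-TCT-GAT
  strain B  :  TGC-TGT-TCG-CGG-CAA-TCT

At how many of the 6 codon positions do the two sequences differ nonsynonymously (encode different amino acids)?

Codon 1: ATG Met / TGC Cys — nonsynonymous.
Codon 2: GTG Val / TGT Cys — nonsynonymous.
Codon 3: AGT Ser / TCG Ser — synonymous.
Codon 4: CGG Arg / CGG Arg — identical.
Codon 5: TCT Ser / CAA Gln — nonsynonymous.
Codon 6: GAT Asp / TCT Ser — nonsynonymous.
Nonsynonymous differences: 4.

4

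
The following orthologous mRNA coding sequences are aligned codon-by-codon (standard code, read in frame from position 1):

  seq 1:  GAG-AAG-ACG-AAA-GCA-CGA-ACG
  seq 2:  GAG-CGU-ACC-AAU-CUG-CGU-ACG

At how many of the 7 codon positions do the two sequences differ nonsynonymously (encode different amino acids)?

3

Codon 1: GAG Glu / GAG Glu — identical.
Codon 2: AAG Lys / CGU Arg — nonsynonymous.
Codon 3: ACG Thr / ACC Thr — synonymous.
Codon 4: AAA Lys / AAU Asn — nonsynonymous.
Codon 5: GCA Ala / CUG Leu — nonsynonymous.
Codon 6: CGA Arg / CGU Arg — synonymous.
Codon 7: ACG Thr / ACG Thr — identical.
Nonsynonymous differences: 3.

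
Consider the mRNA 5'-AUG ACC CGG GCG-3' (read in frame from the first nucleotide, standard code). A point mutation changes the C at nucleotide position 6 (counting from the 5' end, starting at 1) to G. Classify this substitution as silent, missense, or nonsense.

Position 6 falls in codon 2: ACC → Thr.
After the substitution the codon is ACG → Thr.
Both encode Thr, so the change is synonymous.

silent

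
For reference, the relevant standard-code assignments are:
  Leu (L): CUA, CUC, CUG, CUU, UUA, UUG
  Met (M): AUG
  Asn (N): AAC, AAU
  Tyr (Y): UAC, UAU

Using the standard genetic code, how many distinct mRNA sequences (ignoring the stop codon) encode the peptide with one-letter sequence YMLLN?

Tyr: 2 codons.
Met: 1 codon.
Leu: 6 codons.
Leu: 6 codons.
Asn: 2 codons.
2 × 1 × 6 × 6 × 2 = 144.

144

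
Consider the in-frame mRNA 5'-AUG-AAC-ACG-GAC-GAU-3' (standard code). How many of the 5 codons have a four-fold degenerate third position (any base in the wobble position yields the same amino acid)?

Codon 1 AUG (Met): third position 1-fold.
Codon 2 AAC (Asn): third position 2-fold.
Codon 3 ACG (Thr): third position 4-fold.
Codon 4 GAC (Asp): third position 2-fold.
Codon 5 GAU (Asp): third position 2-fold.
Four-fold degenerate third positions: 1.

1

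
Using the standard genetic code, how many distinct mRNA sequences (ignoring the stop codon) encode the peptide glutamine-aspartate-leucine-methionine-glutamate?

Gln: 2 codons.
Asp: 2 codons.
Leu: 6 codons.
Met: 1 codon.
Glu: 2 codons.
2 × 2 × 6 × 1 × 2 = 48.

48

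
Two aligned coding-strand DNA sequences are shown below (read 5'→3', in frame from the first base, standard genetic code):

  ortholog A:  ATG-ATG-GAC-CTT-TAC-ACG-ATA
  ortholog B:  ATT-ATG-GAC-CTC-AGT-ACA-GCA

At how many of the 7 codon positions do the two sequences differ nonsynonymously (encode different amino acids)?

3

Codon 1: ATG Met / ATT Ile — nonsynonymous.
Codon 2: ATG Met / ATG Met — identical.
Codon 3: GAC Asp / GAC Asp — identical.
Codon 4: CTT Leu / CTC Leu — synonymous.
Codon 5: TAC Tyr / AGT Ser — nonsynonymous.
Codon 6: ACG Thr / ACA Thr — synonymous.
Codon 7: ATA Ile / GCA Ala — nonsynonymous.
Nonsynonymous differences: 3.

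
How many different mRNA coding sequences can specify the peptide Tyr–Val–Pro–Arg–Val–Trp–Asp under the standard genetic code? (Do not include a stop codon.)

Tyr: 2 codons.
Val: 4 codons.
Pro: 4 codons.
Arg: 6 codons.
Val: 4 codons.
Trp: 1 codon.
Asp: 2 codons.
2 × 4 × 4 × 6 × 4 × 1 × 2 = 1536.

1536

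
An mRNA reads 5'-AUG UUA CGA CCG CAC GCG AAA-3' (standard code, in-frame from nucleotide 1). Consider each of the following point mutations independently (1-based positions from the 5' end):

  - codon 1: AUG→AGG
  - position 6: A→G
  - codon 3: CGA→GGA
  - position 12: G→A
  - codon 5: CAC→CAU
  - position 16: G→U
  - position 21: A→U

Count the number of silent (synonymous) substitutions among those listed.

3

Codon 1: AUG (Met) → AGG (Arg) — missense.
Codon 2: UUA (Leu) → UUG (Leu) — synonymous.
Codon 3: CGA (Arg) → GGA (Gly) — missense.
Codon 4: CCG (Pro) → CCA (Pro) — synonymous.
Codon 5: CAC (His) → CAU (His) — synonymous.
Codon 6: GCG (Ala) → UCG (Ser) — missense.
Codon 7: AAA (Lys) → AAU (Asn) — missense.
Synonymous: 3 of 7.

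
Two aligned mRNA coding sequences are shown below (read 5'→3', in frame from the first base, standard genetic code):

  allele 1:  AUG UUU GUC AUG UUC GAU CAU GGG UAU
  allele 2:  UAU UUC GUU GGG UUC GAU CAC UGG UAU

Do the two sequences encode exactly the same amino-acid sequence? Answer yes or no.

Codon 1: AUG Met / UAU Tyr — nonsynonymous.
Codon 2: UUU Phe / UUC Phe — synonymous.
Codon 3: GUC Val / GUU Val — synonymous.
Codon 4: AUG Met / GGG Gly — nonsynonymous.
Codon 5: UUC Phe / UUC Phe — identical.
Codon 6: GAU Asp / GAU Asp — identical.
Codon 7: CAU His / CAC His — synonymous.
Codon 8: GGG Gly / UGG Trp — nonsynonymous.
Codon 9: UAU Tyr / UAU Tyr — identical.
Nonsynonymous differences: 3 → different protein.

no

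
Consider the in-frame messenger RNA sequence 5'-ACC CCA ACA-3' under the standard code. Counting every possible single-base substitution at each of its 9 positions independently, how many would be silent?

Codon 1 (ACC, Thr): 3 synonymous substitutions.
Codon 2 (CCA, Pro): 3 synonymous substitutions.
Codon 3 (ACA, Thr): 3 synonymous substitutions.
Total: 3 + 3 + 3 = 9.

9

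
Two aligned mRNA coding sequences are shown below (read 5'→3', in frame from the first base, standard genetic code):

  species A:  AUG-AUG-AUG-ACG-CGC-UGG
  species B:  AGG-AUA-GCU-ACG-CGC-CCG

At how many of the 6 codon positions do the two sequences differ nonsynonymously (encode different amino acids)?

4

Codon 1: AUG Met / AGG Arg — nonsynonymous.
Codon 2: AUG Met / AUA Ile — nonsynonymous.
Codon 3: AUG Met / GCU Ala — nonsynonymous.
Codon 4: ACG Thr / ACG Thr — identical.
Codon 5: CGC Arg / CGC Arg — identical.
Codon 6: UGG Trp / CCG Pro — nonsynonymous.
Nonsynonymous differences: 4.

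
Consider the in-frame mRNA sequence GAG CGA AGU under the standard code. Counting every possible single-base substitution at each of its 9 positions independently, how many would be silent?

6

Codon 1 (GAG, Glu): 1 synonymous substitution.
Codon 2 (CGA, Arg): 4 synonymous substitutions.
Codon 3 (AGU, Ser): 1 synonymous substitution.
Total: 1 + 4 + 1 = 6.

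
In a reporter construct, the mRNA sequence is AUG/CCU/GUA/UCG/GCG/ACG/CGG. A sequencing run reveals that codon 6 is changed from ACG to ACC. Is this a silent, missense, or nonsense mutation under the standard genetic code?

silent

Position 18 falls in codon 6: ACG → Thr.
After the substitution the codon is ACC → Thr.
Both encode Thr, so the change is synonymous.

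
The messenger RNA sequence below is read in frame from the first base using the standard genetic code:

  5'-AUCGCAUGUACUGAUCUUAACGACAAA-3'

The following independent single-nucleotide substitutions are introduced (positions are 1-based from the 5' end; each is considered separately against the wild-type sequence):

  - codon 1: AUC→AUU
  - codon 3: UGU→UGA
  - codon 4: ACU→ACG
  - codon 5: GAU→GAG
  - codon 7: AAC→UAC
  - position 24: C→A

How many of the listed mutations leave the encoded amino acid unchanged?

2

Codon 1: AUC (Ile) → AUU (Ile) — synonymous.
Codon 3: UGU (Cys) → UGA (Stop) — nonsense.
Codon 4: ACU (Thr) → ACG (Thr) — synonymous.
Codon 5: GAU (Asp) → GAG (Glu) — missense.
Codon 7: AAC (Asn) → UAC (Tyr) — missense.
Codon 8: GAC (Asp) → GAA (Glu) — missense.
Synonymous: 2 of 6.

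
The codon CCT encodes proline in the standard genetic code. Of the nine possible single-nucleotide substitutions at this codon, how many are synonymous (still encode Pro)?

3

Position 1: none → 0 synonymous.
Position 2: none → 0 synonymous.
Position 3: CCC, CCA, CCG → 3 synonymous.
Total: 0 + 0 + 3 = 3.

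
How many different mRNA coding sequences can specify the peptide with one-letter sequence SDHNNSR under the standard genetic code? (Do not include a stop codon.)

3456

Ser: 6 codons.
Asp: 2 codons.
His: 2 codons.
Asn: 2 codons.
Asn: 2 codons.
Ser: 6 codons.
Arg: 6 codons.
6 × 2 × 2 × 2 × 2 × 6 × 6 = 3456.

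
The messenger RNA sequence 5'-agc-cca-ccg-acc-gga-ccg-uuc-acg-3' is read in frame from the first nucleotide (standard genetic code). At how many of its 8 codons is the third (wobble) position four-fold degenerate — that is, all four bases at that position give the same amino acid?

6

Codon 1 AGC (Ser): third position 2-fold.
Codon 2 CCA (Pro): third position 4-fold.
Codon 3 CCG (Pro): third position 4-fold.
Codon 4 ACC (Thr): third position 4-fold.
Codon 5 GGA (Gly): third position 4-fold.
Codon 6 CCG (Pro): third position 4-fold.
Codon 7 UUC (Phe): third position 2-fold.
Codon 8 ACG (Thr): third position 4-fold.
Four-fold degenerate third positions: 6.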